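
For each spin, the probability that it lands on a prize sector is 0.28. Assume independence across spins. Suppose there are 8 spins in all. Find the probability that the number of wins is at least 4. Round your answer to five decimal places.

X ~ Binomial(8, 0.28); P(X ≥ 4) = Σ C(8,k) p^k (1−p)^(8−k) over k:
  k=4: C(8,4)·0.28^4·0.72^4 = 0.1156272
  k=5: C(8,5)·0.28^5·0.72^3 = 0.0359729
  k=6: C(8,6)·0.28^6·0.72^2 = 0.0069947
  k=7: C(8,7)·0.28^7·0.72^1 = 0.0007772
  k=8: C(8,8)·0.28^8·0.72^0 = 0.0000378
Total = 0.1594099

0.15941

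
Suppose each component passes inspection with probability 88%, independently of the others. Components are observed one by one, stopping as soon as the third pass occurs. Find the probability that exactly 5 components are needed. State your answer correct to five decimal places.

Y = trial on which the third success occurs; negative binomial, r=3, p=0.88.
P(Y=5) = C(4,2) · p^3 · (1−p)^2
= 6 · 0.68147 · 0.0144 = 0.0588792

0.05888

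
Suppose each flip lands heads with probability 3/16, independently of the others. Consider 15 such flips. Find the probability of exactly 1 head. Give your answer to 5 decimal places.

X ~ Binomial(n=15, p=0.1875).
P(X=1) = C(15,1) · p^1 · (1−p)^14
= 15 · 0.1875 · 0.054642 = 0.1536808

0.15368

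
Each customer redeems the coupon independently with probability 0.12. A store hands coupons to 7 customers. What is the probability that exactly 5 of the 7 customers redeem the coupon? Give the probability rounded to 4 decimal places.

X ~ Binomial(n=7, p=0.12).
P(X=5) = C(7,5) · p^5 · (1−p)^2
= 21 · 2.4883e-05 · 0.7744 = 0.000405

0.0004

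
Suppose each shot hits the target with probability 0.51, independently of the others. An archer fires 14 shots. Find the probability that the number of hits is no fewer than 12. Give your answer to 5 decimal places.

X ~ Binomial(14, 0.51); P(X ≥ 12) = Σ C(14,k) p^k (1−p)^(14−k) over k:
  k=12: C(14,12)·0.51^12·0.49^2 = 0.0067651
  k=13: C(14,13)·0.51^13·0.49^1 = 0.0010833
  k=14: C(14,14)·0.51^14·0.49^0 = 0.0000805
Total = 0.0079289

0.00793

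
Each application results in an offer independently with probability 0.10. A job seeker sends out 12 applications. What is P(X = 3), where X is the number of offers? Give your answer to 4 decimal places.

X ~ Binomial(n=12, p=0.10).
P(X=3) = C(12,3) · p^3 · (1−p)^9
= 220 · 0.001 · 0.38742 = 0.085233

0.0852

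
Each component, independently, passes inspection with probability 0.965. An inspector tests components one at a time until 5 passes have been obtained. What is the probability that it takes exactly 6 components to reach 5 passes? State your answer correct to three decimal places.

Y = trial on which the fifth success occurs; negative binomial, r=5, p=0.965.
P(Y=6) = C(5,4) · p^5 · (1−p)^1
= 5 · 0.83683 · 0.035 = 0.14645

0.146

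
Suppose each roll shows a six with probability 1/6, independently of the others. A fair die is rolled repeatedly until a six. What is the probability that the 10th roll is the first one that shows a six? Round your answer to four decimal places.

Geometric (trials to first success), p = 0.166667.
P(Y = 10) = (1−p)^9 · p = 0.19381 · 0.166667 = 0.032301

0.0323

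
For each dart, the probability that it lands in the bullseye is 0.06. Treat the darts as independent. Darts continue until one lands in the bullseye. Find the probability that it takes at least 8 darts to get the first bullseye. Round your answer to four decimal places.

Y = number of darts to the first success; geometric, p = 0.06.
P(Y > 7) = P(first 7 all fail) = (1−p)^7 = 0.648478

0.6485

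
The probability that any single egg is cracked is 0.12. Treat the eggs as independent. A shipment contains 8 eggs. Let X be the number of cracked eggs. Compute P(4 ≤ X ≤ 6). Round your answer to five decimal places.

0.00972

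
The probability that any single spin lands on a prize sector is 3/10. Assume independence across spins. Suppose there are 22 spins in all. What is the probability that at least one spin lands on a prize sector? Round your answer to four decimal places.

0.9996

P(at least one) = 1 − P(none) = 1 − (1 − 0.30)^22
= 1 − 0.000391 = 0.999609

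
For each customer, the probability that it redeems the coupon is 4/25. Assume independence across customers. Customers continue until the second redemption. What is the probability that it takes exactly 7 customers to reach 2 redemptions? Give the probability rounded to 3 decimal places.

Y = trial on which the second success occurs; negative binomial, r=2, p=0.16.
P(Y=7) = C(6,1) · p^2 · (1−p)^5
= 6 · 0.0256 · 0.41821 = 0.06424

0.064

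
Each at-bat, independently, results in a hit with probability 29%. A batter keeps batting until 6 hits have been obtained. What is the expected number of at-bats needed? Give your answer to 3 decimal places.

Y = total at-bats until the sixth success; negative binomial with r=6, p=0.29.
E[Y] = r / p = 6 / 0.29 = 20.68966

20.690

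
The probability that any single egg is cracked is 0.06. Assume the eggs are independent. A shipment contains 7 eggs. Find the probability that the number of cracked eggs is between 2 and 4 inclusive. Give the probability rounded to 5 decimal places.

X ~ Binomial(7, 0.06); P(2 ≤ X ≤ 4) = Σ C(7,k) p^k (1−p)^(7−k) over k:
  k=2: C(7,2)·0.06^2·0.94^5 = 0.0554831
  k=3: C(7,3)·0.06^3·0.94^4 = 0.0059025
  k=4: C(7,4)·0.06^4·0.94^3 = 0.0003768
Total = 0.0617624

0.06176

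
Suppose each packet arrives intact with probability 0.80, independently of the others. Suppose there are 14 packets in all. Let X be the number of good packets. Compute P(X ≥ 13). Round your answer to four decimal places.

0.1979

X ~ Binomial(14, 0.80); P(X ≥ 13) = Σ C(14,k) p^k (1−p)^(14−k) over k:
  k=13: C(14,13)·0.80^13·0.20^1 = 0.153932
  k=14: C(14,14)·0.80^14·0.20^0 = 0.043980
Total = 0.197912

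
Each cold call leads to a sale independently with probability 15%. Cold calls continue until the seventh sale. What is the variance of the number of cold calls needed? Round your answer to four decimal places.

Y = total cold calls until the seventh success; negative binomial with r=7, p=0.15.
Var(Y) = r(1−p)/p² = 7·0.85 / 0.15² = 264.444444

264.4444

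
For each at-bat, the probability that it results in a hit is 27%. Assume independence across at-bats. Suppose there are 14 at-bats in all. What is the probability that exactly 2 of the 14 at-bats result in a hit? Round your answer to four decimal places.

0.1519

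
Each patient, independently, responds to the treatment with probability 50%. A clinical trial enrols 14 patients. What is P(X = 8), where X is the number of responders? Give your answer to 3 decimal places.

0.183

X ~ Binomial(n=14, p=0.50).
P(X=8) = C(14,8) · p^8 · (1−p)^6
= 3003 · 0.0039062 · 0.015625 = 0.18329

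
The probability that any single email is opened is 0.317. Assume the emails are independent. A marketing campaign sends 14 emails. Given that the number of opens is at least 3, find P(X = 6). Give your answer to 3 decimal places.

0.166

X ~ Binomial(14, 0.317). Want P(X=6 | X≥3) = P(X=6) / P(X≥3).
P(X=6) = C(14,6)·0.317^6·0.683^8 = 0.14430
P(X≥3) = 1 − 0.00481 − 0.03124 − 0.09423 = 0.86972
Ratio = 0.14430 / 0.86972 = 0.16592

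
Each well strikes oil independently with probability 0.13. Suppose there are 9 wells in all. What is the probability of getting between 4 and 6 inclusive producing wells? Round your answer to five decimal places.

0.02088

X ~ Binomial(9, 0.13); P(4 ≤ X ≤ 6) = Σ C(9,k) p^k (1−p)^(9−k) over k:
  k=4: C(9,4)·0.13^4·0.87^5 = 0.0179366
  k=5: C(9,5)·0.13^5·0.87^4 = 0.0026802
  k=6: C(9,6)·0.13^6·0.87^3 = 0.0002670
Total = 0.0208838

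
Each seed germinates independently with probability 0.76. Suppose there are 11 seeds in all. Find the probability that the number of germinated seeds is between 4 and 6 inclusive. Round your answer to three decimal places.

0.098

X ~ Binomial(11, 0.76); P(4 ≤ X ≤ 6) = Σ C(11,k) p^k (1−p)^(11−k) over k:
  k=4: C(11,4)·0.76^4·0.24^7 = 0.00505
  k=5: C(11,5)·0.76^5·0.24^6 = 0.02239
  k=6: C(11,6)·0.76^6·0.24^5 = 0.07089
Total = 0.09832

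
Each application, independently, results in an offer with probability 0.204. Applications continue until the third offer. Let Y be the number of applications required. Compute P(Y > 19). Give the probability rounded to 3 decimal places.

0.224

Needing more than 19 applications ⇔ fewer than 3 successes in the first 19. With X ~ Binomial(19, 0.204), P(Y > 19) = P(X ≤ 2).
  k=0: C(19,0)·0.204^0·0.796^19 = 0.01310
  k=1: C(19,1)·0.204^1·0.796^18 = 0.06380
  k=2: C(19,2)·0.204^2·0.796^17 = 0.14716
P(X ≤ 2) = 0.22406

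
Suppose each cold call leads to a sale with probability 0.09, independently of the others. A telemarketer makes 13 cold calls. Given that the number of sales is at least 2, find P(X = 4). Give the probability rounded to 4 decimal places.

0.0610

X ~ Binomial(13, 0.09). Want P(X=4 | X≥2) = P(X=4) / P(X≥2).
P(X=4) = C(13,4)·0.09^4·0.91^9 = 0.020075
P(X≥2) = 1 − 0.293453 − 0.377296 = 0.329251
Ratio = 0.020075 / 0.329251 = 0.060971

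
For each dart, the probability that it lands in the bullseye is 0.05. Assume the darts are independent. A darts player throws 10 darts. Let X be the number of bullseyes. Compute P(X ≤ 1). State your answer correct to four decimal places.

0.9139

X ~ Binomial(10, 0.05); P(X ≤ 1) = Σ C(10,k) p^k (1−p)^(10−k) over k:
  k=0: C(10,0)·0.05^0·0.95^10 = 0.598737
  k=1: C(10,1)·0.05^1·0.95^9 = 0.315125
Total = 0.913862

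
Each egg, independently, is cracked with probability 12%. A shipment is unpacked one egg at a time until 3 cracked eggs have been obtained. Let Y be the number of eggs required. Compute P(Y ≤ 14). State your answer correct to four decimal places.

Finishing within 14 eggs ⇔ at least 3 successes in the first 14. With X ~ Binomial(14, 0.12), P(Y ≤ 14) = 1 − P(X ≤ 2).
  k=0: C(14,0)·0.12^0·0.88^14 = 0.167016
  k=1: C(14,1)·0.12^1·0.88^13 = 0.318848
  k=2: C(14,2)·0.12^2·0.88^12 = 0.282615
1 − 0.768479 = 0.231521

0.2315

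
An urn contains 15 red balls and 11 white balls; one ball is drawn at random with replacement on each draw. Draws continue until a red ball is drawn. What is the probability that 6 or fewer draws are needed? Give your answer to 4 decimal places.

Y = number of draws to the first success; geometric, p = 0.576923.
P(Y ≤ 6) = 1 − (1−p)^6 = 1 − 0.005735 = 0.994265

0.9943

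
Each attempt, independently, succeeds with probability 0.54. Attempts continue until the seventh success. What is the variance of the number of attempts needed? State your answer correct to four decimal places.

Y = total attempts until the seventh success; negative binomial with r=7, p=0.54.
Var(Y) = r(1−p)/p² = 7·0.46 / 0.54² = 11.042524

11.0425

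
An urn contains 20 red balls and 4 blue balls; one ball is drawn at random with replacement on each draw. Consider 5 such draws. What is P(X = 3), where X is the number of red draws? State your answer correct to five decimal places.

X ~ Binomial(n=5, p=0.833333).
P(X=3) = C(5,3) · p^3 · (1−p)^2
= 10 · 0.5787 · 0.027778 = 0.1607510

0.16075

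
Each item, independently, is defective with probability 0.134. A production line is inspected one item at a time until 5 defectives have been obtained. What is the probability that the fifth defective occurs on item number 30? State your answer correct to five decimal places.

Y = trial on which the fifth success occurs; negative binomial, r=5, p=0.134.
P(Y=30) = C(29,4) · p^5 · (1−p)^25
= 23751 · 4.3204e-05 · 0.027412 = 0.0281289

0.02813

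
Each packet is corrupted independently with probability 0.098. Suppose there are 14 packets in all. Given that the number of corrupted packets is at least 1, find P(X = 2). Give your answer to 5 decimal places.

X ~ Binomial(14, 0.098). Want P(X=2 | X≥1) = P(X=2) / P(X≥1).
P(X=2) = C(14,2)·0.098^2·0.902^12 = 0.2534965
P(X≥1) = 1 − 0.2359889 = 0.7640111
Ratio = 0.2534965 / 0.7640111 = 0.3317969

0.33180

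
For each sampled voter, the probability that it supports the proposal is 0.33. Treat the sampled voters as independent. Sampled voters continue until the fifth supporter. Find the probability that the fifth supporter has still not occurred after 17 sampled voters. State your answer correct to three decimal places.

Needing more than 17 sampled voters ⇔ fewer than 5 successes in the first 17. With X ~ Binomial(17, 0.33), P(Y > 17) = P(X ≤ 4).
  k=0: C(17,0)·0.33^0·0.67^17 = 0.00110
  k=1: C(17,1)·0.33^1·0.67^16 = 0.00925
  k=2: C(17,2)·0.33^2·0.67^15 = 0.03645
  k=3: C(17,3)·0.33^3·0.67^14 = 0.08976
  k=4: C(17,4)·0.33^4·0.67^13 = 0.15474
P(X ≤ 4) = 0.29131

0.291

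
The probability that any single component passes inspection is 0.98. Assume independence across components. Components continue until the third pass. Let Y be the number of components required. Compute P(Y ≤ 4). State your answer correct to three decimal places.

Finishing within 4 components ⇔ at least 3 successes in the first 4. With X ~ Binomial(4, 0.98), P(Y ≤ 4) = 1 − P(X ≤ 2).
  k=0: C(4,0)·0.98^0·0.02^4 = 0.00000
  k=1: C(4,1)·0.98^1·0.02^3 = 0.00003
  k=2: C(4,2)·0.98^2·0.02^2 = 0.00230
1 − 0.00234 = 0.99766

0.998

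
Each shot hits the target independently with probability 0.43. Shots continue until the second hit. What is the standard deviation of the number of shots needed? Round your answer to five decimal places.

2.48304

Y = total shots until the second success; negative binomial with r=2, p=0.43.
SD(Y) = √[r(1−p)/p²] = √(6.1654949) = 2.4830415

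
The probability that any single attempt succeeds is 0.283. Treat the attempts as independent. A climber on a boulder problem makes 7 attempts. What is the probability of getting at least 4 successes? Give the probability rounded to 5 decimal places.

X ~ Binomial(7, 0.283); P(X ≥ 4) = Σ C(7,k) p^k (1−p)^(7−k) over k:
  k=4: C(7,4)·0.283^4·0.717^3 = 0.0827506
  k=5: C(7,5)·0.283^5·0.717^2 = 0.0195970
  k=6: C(7,6)·0.283^6·0.717^1 = 0.0025783
  k=7: C(7,7)·0.283^7·0.717^0 = 0.0001454
Total = 0.1050713

0.10507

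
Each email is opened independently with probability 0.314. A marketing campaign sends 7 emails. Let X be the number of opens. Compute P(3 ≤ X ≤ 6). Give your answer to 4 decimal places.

X ~ Binomial(7, 0.314); P(3 ≤ X ≤ 6) = Σ C(7,k) p^k (1−p)^(7−k) over k:
  k=3: C(7,3)·0.314^3·0.686^4 = 0.239968
  k=4: C(7,4)·0.314^4·0.686^3 = 0.109840
  k=5: C(7,5)·0.314^5·0.686^2 = 0.030166
  k=6: C(7,6)·0.314^6·0.686^1 = 0.004603
Total = 0.384576

0.3846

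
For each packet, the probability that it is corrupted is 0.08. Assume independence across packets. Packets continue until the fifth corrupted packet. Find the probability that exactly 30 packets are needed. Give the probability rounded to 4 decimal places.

Y = trial on which the fifth success occurs; negative binomial, r=5, p=0.08.
P(Y=30) = C(29,4) · p^5 · (1−p)^25
= 23751 · 3.2768e-06 · 0.12436 = 0.009679

0.0097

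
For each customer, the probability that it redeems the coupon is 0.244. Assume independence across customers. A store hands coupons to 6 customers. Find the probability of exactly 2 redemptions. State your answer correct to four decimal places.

0.2917

X ~ Binomial(n=6, p=0.244).
P(X=2) = C(6,2) · p^2 · (1−p)^4
= 15 · 0.059536 · 0.32665 = 0.291715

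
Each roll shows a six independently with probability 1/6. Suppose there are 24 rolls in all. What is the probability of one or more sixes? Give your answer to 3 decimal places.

0.987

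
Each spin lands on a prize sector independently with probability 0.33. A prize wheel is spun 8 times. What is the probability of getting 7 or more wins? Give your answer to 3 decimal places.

0.002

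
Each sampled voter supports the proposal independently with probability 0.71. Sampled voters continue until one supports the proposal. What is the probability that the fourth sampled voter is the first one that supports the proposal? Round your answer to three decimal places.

0.017

Geometric (trials to first success), p = 0.71.
P(Y = 4) = (1−p)^3 · p = 0.024389 · 0.71 = 0.01732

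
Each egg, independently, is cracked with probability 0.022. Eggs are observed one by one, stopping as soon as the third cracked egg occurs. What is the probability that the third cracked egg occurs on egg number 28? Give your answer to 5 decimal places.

Y = trial on which the third success occurs; negative binomial, r=3, p=0.022.
P(Y=28) = C(27,2) · p^3 · (1−p)^25
= 351 · 1.0648e-05 · 0.57342 = 0.0021431

0.00214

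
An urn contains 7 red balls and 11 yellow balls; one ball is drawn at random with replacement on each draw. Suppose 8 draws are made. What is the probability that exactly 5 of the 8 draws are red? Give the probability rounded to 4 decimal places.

X ~ Binomial(n=8, p=0.388889).
P(X=5) = C(8,5) · p^5 · (1−p)^3
= 56 · 0.0088946 · 0.22822 = 0.113678

0.1137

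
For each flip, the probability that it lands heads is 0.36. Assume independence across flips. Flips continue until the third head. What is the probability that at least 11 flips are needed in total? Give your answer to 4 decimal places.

Needing more than 10 flips ⇔ fewer than 3 successes in the first 10. With X ~ Binomial(10, 0.36), P(Y > 10) = P(X ≤ 2).
  k=0: C(10,0)·0.36^0·0.64^10 = 0.011529
  k=1: C(10,1)·0.36^1·0.64^9 = 0.064852
  k=2: C(10,2)·0.36^2·0.64^8 = 0.164156
P(X ≤ 2) = 0.240537

0.2405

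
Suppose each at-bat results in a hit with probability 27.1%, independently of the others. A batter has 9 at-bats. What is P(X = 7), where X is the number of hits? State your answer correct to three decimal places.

0.002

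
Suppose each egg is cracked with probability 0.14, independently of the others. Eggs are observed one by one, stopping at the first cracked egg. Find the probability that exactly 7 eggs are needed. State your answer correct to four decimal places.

Geometric (trials to first success), p = 0.14.
P(Y = 7) = (1−p)^6 · p = 0.40457 · 0.14 = 0.056639

0.0566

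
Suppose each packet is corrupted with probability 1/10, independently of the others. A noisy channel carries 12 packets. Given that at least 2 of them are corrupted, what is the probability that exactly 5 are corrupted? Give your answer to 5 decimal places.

X ~ Binomial(12, 0.10). Want P(X=5 | X≥2) = P(X=5) / P(X≥2).
P(X=5) = C(12,5)·0.10^5·0.90^7 = 0.0037881
P(X≥2) = 1 − 0.2824295 − 0.3765727 = 0.3409977
Ratio = 0.0037881 / 0.3409977 = 0.0111089

0.01111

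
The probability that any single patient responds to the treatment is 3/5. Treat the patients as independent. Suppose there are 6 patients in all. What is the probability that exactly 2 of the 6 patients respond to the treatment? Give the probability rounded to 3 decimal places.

0.138

X ~ Binomial(n=6, p=0.60).
P(X=2) = C(6,2) · p^2 · (1−p)^4
= 15 · 0.36 · 0.0256 = 0.13824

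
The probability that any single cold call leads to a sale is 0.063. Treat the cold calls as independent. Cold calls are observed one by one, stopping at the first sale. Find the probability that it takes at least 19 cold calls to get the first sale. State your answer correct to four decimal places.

Y = number of cold calls to the first success; geometric, p = 0.063.
P(Y > 18) = P(first 18 all fail) = (1−p)^18 = 0.309965

0.3100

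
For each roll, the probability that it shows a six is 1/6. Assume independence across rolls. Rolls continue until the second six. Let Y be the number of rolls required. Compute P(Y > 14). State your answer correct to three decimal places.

0.296

Needing more than 14 rolls ⇔ fewer than 2 successes in the first 14. With X ~ Binomial(14, 0.166667), P(Y > 14) = P(X ≤ 1).
  k=0: C(14,0)·0.166667^0·0.833333^14 = 0.07789
  k=1: C(14,1)·0.166667^1·0.833333^13 = 0.21808
P(X ≤ 1) = 0.29597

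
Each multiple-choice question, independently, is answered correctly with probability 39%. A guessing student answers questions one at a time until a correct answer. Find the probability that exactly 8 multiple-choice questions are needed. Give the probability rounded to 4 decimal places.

Geometric (trials to first success), p = 0.39.
P(Y = 8) = (1−p)^7 · p = 0.031427 · 0.39 = 0.012257

0.0123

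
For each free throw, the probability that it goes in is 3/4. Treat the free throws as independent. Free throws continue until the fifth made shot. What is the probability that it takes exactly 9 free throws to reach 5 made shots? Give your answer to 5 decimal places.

0.06489

Y = trial on which the fifth success occurs; negative binomial, r=5, p=0.75.
P(Y=9) = C(8,4) · p^5 · (1−p)^4
= 70 · 0.2373 · 0.0039062 = 0.0648880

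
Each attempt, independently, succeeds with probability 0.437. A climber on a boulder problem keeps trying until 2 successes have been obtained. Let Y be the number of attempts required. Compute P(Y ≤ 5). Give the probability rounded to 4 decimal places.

Finishing within 5 attempts ⇔ at least 2 successes in the first 5. With X ~ Binomial(5, 0.437), P(Y ≤ 5) = 1 − P(X ≤ 1).
  k=0: C(5,0)·0.437^0·0.563^5 = 0.056564
  k=1: C(5,1)·0.437^1·0.563^4 = 0.219526
1 − 0.276090 = 0.723910

0.7239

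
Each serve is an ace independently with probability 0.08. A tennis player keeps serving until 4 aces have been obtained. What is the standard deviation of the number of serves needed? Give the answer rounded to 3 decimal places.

23.979

Y = total serves until the fourth success; negative binomial with r=4, p=0.08.
SD(Y) = √[r(1−p)/p²] = √(575.00000) = 23.97916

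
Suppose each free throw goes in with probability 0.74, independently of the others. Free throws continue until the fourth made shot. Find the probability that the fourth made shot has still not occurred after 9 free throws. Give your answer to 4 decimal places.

Needing more than 9 free throws ⇔ fewer than 4 successes in the first 9. With X ~ Binomial(9, 0.74), P(Y > 9) = P(X ≤ 3).
  k=0: C(9,0)·0.74^0·0.26^9 = 0.000005
  k=1: C(9,1)·0.74^1·0.26^8 = 0.000139
  k=2: C(9,2)·0.74^2·0.26^7 = 0.001583
  k=3: C(9,3)·0.74^3·0.26^6 = 0.010515
P(X ≤ 3) = 0.012243

0.0122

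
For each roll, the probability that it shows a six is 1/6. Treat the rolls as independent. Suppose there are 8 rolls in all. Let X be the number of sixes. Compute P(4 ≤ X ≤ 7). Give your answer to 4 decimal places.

0.0307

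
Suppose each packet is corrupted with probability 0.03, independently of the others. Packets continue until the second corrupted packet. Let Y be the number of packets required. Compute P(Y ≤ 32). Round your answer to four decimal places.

Finishing within 32 packets ⇔ at least 2 successes in the first 32. With X ~ Binomial(32, 0.03), P(Y ≤ 32) = 1 − P(X ≤ 1).
  k=0: C(32,0)·0.03^0·0.97^32 = 0.377308
  k=1: C(32,1)·0.03^1·0.97^31 = 0.373418
1 − 0.750725 = 0.249275

0.2493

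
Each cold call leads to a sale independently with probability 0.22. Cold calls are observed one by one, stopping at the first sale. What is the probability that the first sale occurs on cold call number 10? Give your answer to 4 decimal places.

0.0235

Geometric (trials to first success), p = 0.22.
P(Y = 10) = (1−p)^9 · p = 0.10687 · 0.22 = 0.023511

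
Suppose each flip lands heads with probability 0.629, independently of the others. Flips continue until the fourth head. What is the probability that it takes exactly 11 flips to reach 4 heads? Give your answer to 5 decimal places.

0.01817

Y = trial on which the fourth success occurs; negative binomial, r=4, p=0.629.
P(Y=11) = C(10,3) · p^4 · (1−p)^7
= 120 · 0.15653 · 0.00096743 = 0.0181719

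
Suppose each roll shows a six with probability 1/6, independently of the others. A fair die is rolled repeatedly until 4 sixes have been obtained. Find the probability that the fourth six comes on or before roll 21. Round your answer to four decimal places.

0.4731

Finishing within 21 rolls ⇔ at least 4 successes in the first 21. With X ~ Binomial(21, 0.166667), P(Y ≤ 21) = 1 − P(X ≤ 3).
  k=0: C(21,0)·0.166667^0·0.833333^21 = 0.021737
  k=1: C(21,1)·0.166667^1·0.833333^20 = 0.091294
  k=2: C(21,2)·0.166667^2·0.833333^19 = 0.182588
  k=3: C(21,3)·0.166667^3·0.833333^18 = 0.231279
1 − 0.526898 = 0.473102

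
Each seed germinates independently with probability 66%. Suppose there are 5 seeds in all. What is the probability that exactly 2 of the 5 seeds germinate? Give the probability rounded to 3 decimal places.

X ~ Binomial(n=5, p=0.66).
P(X=2) = C(5,2) · p^2 · (1−p)^3
= 10 · 0.4356 · 0.039304 = 0.17121

0.171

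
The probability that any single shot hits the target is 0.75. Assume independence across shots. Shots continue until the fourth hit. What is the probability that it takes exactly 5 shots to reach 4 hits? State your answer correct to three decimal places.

Y = trial on which the fourth success occurs; negative binomial, r=4, p=0.75.
P(Y=5) = C(4,3) · p^4 · (1−p)^1
= 4 · 0.31641 · 0.25 = 0.31641

0.316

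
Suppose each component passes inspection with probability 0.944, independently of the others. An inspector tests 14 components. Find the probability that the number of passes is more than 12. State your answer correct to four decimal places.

0.8169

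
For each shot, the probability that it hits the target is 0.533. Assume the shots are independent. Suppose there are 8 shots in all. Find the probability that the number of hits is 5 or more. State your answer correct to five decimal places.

0.43752

X ~ Binomial(8, 0.533); P(X ≥ 5) = Σ C(8,k) p^k (1−p)^(8−k) over k:
  k=5: C(8,5)·0.533^5·0.467^3 = 0.2453436
  k=6: C(8,6)·0.533^6·0.467^2 = 0.1400087
  k=7: C(8,7)·0.533^7·0.467^1 = 0.0456559
  k=8: C(8,8)·0.533^8·0.467^0 = 0.0065135
Total = 0.4375218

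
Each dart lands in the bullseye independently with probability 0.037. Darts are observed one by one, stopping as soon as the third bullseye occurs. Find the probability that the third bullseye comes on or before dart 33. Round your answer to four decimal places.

0.1218

Finishing within 33 darts ⇔ at least 3 successes in the first 33. With X ~ Binomial(33, 0.037), P(Y ≤ 33) = 1 − P(X ≤ 2).
  k=0: C(33,0)·0.037^0·0.963^33 = 0.288182
  k=1: C(33,1)·0.037^1·0.963^32 = 0.365390
  k=2: C(33,2)·0.037^2·0.963^31 = 0.224622
1 − 0.878195 = 0.121805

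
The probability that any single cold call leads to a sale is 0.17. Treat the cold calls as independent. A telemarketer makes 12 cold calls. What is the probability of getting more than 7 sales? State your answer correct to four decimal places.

X ~ Binomial(12, 0.17); P(X ≥ 8) = Σ C(12,k) p^k (1−p)^(12−k) over k:
  k=8: C(12,8)·0.17^8·0.83^4 = 0.000164
  k=9: C(12,9)·0.17^9·0.83^3 = 0.000015
  k=10: C(12,10)·0.17^10·0.83^2 = 0.000001
  k=11: C(12,11)·0.17^11·0.83^1 = 0.000000
  k=12: C(12,12)·0.17^12·0.83^0 = 0.000000
Total = 0.000180

0.0002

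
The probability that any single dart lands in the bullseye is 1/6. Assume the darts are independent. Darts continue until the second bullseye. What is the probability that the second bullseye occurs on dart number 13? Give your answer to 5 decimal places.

Y = trial on which the second success occurs; negative binomial, r=2, p=0.166667.
P(Y=13) = C(12,1) · p^2 · (1−p)^11
= 12 · 0.027778 · 0.13459 = 0.0448627

0.04486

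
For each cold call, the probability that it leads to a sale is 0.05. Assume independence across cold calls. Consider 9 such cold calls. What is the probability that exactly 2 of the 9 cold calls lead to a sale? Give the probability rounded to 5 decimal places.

X ~ Binomial(n=9, p=0.05).
P(X=2) = C(9,2) · p^2 · (1−p)^7
= 36 · 0.0025 · 0.69834 = 0.0628504

0.06285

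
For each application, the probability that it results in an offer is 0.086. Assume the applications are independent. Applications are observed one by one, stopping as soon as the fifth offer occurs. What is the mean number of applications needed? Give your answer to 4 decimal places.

Y = total applications until the fifth success; negative binomial with r=5, p=0.086.
E[Y] = r / p = 5 / 0.086 = 58.139535

58.1395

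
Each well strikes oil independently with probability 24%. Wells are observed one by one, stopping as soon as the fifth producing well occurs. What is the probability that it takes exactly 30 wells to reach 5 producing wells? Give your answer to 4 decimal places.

0.0198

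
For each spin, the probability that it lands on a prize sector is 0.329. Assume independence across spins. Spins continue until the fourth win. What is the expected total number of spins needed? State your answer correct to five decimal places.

12.15805

Y = total spins until the fourth success; negative binomial with r=4, p=0.329.
E[Y] = r / p = 4 / 0.329 = 12.1580547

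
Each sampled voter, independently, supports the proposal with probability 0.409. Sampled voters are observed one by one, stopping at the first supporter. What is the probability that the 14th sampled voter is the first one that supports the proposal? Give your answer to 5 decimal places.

Geometric (trials to first success), p = 0.409.
P(Y = 14) = (1−p)^13 · p = 0.0010731 · 0.409 = 0.0004389

0.00044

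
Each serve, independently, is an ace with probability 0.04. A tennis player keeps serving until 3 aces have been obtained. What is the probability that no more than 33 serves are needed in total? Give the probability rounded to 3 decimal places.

Finishing within 33 serves ⇔ at least 3 successes in the first 33. With X ~ Binomial(33, 0.04), P(Y ≤ 33) = 1 − P(X ≤ 2).
  k=0: C(33,0)·0.04^0·0.96^33 = 0.25999
  k=1: C(33,1)·0.04^1·0.96^32 = 0.35748
  k=2: C(33,2)·0.04^2·0.96^31 = 0.23832
1 − 0.85579 = 0.14421

0.144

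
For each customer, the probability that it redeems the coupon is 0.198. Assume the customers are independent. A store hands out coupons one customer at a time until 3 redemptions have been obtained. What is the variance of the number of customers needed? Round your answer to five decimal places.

Y = total customers until the third success; negative binomial with r=3, p=0.198.
Var(Y) = r(1−p)/p² = 3·0.802 / 0.198² = 61.3712886

61.37129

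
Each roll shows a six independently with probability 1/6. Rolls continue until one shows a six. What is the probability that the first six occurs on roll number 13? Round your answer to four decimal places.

0.0187

Geometric (trials to first success), p = 0.166667.
P(Y = 13) = (1−p)^12 · p = 0.11216 · 0.166667 = 0.018693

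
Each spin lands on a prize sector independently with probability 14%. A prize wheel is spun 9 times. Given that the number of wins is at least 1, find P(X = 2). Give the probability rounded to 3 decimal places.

0.331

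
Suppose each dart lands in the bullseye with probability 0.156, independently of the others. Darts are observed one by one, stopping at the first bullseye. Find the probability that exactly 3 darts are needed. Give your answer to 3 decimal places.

0.111

Geometric (trials to first success), p = 0.156.
P(Y = 3) = (1−p)^2 · p = 0.71234 · 0.156 = 0.11112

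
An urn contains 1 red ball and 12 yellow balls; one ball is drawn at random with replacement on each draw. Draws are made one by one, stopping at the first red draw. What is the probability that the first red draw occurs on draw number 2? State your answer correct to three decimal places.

0.071

Geometric (trials to first success), p = 0.076923.
P(Y = 2) = (1−p)^1 · p = 0.92308 · 0.076923 = 0.07101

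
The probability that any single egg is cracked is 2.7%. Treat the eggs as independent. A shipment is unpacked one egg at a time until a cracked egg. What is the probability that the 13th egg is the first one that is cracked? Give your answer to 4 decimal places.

Geometric (trials to first success), p = 0.027.
P(Y = 13) = (1−p)^12 · p = 0.72004 · 0.027 = 0.019441

0.0194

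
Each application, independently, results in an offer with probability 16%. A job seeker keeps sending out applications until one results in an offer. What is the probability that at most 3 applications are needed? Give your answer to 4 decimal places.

0.4073

Y = number of applications to the first success; geometric, p = 0.16.
P(Y ≤ 3) = 1 − (1−p)^3 = 1 − 0.592704 = 0.407296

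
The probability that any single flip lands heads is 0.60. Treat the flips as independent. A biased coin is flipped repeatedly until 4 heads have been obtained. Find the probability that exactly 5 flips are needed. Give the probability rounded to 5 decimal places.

Y = trial on which the fourth success occurs; negative binomial, r=4, p=0.60.
P(Y=5) = C(4,3) · p^4 · (1−p)^1
= 4 · 0.1296 · 0.4 = 0.2073600

0.20736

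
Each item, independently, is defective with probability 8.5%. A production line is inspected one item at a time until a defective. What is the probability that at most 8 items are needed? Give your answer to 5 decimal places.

Y = number of items to the first success; geometric, p = 0.085.
P(Y ≤ 8) = 1 − (1−p)^8 = 1 − 0.4913249 = 0.5086751

0.50868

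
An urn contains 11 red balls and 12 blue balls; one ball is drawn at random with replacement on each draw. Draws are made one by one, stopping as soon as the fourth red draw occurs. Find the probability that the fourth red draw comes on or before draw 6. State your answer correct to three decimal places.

Finishing within 6 draws ⇔ at least 4 successes in the first 6. With X ~ Binomial(6, 0.478261), P(Y ≤ 6) = 1 − P(X ≤ 3).
  k=0: C(6,0)·0.478261^0·0.521739^6 = 0.02017
  k=1: C(6,1)·0.478261^1·0.521739^5 = 0.11094
  k=2: C(6,2)·0.478261^2·0.521739^4 = 0.25423
  k=3: C(6,3)·0.478261^3·0.521739^3 = 0.31073
1 − 0.69608 = 0.30392

0.304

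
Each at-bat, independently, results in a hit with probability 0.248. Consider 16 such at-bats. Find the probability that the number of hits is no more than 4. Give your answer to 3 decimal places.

0.637

X ~ Binomial(16, 0.248); P(X ≤ 4) = Σ C(16,k) p^k (1−p)^(16−k) over k:
  k=0: C(16,0)·0.248^0·0.752^16 = 0.01046
  k=1: C(16,1)·0.248^1·0.752^15 = 0.05519
  k=2: C(16,2)·0.248^2·0.752^14 = 0.13650
  k=3: C(16,3)·0.248^3·0.752^13 = 0.21008
  k=4: C(16,4)·0.248^4·0.752^12 = 0.22516
Total = 0.63738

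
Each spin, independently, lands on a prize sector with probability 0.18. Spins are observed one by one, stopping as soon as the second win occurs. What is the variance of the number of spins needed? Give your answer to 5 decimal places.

50.61728

Y = total spins until the second success; negative binomial with r=2, p=0.18.
Var(Y) = r(1−p)/p² = 2·0.82 / 0.18² = 50.6172840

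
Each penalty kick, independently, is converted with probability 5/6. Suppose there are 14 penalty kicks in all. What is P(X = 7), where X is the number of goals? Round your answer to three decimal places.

X ~ Binomial(n=14, p=0.833333).
P(X=7) = C(14,7) · p^7 · (1−p)^7
= 3432 · 0.27908 · 3.5722e-06 = 0.00342

0.003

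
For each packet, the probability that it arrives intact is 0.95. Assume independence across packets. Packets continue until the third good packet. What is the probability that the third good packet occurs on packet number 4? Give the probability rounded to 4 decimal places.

0.1286

Y = trial on which the third success occurs; negative binomial, r=3, p=0.95.
P(Y=4) = C(3,2) · p^3 · (1−p)^1
= 3 · 0.85737 · 0.05 = 0.128606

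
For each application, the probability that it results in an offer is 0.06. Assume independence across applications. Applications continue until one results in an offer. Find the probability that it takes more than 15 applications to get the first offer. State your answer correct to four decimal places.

Y = number of applications to the first success; geometric, p = 0.06.
P(Y > 15) = P(first 15 all fail) = (1−p)^15 = 0.395292

0.3953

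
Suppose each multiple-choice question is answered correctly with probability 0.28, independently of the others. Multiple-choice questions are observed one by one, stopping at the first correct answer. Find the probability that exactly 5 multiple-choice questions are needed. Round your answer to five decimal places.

Geometric (trials to first success), p = 0.28.
P(Y = 5) = (1−p)^4 · p = 0.26874 · 0.28 = 0.0752468

0.07525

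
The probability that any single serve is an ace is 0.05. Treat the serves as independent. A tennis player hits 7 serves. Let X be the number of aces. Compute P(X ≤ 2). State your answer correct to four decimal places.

0.9962

X ~ Binomial(7, 0.05); P(X ≤ 2) = Σ C(7,k) p^k (1−p)^(7−k) over k:
  k=0: C(7,0)·0.05^0·0.95^7 = 0.698337
  k=1: C(7,1)·0.05^1·0.95^6 = 0.257282
  k=2: C(7,2)·0.05^2·0.95^5 = 0.040623
Total = 0.996243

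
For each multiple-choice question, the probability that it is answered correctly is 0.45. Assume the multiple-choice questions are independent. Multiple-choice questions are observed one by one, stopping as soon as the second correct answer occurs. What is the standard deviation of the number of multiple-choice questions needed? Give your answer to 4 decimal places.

Y = total multiple-choice questions until the second success; negative binomial with r=2, p=0.45.
SD(Y) = √[r(1−p)/p²] = √(5.432099) = 2.330686

2.3307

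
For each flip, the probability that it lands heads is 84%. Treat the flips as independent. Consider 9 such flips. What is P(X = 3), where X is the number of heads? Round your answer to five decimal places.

0.00084

X ~ Binomial(n=9, p=0.84).
P(X=3) = C(9,3) · p^3 · (1−p)^6
= 84 · 0.5927 · 1.6777e-05 = 0.0008353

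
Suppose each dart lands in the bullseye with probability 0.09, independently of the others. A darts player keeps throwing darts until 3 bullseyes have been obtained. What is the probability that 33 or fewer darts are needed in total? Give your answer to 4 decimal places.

0.5804

Finishing within 33 darts ⇔ at least 3 successes in the first 33. With X ~ Binomial(33, 0.09), P(Y ≤ 33) = 1 − P(X ≤ 2).
  k=0: C(33,0)·0.09^0·0.91^33 = 0.044501
  k=1: C(33,1)·0.09^1·0.91^32 = 0.145238
  k=2: C(33,2)·0.09^2·0.91^31 = 0.229828
1 − 0.419566 = 0.580434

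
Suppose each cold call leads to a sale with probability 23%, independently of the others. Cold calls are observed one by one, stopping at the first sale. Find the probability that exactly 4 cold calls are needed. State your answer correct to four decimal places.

0.1050

Geometric (trials to first success), p = 0.23.
P(Y = 4) = (1−p)^3 · p = 0.45653 · 0.23 = 0.105003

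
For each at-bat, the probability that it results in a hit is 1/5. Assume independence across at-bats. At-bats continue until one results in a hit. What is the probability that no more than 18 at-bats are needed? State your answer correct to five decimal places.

0.98199

Y = number of at-bats to the first success; geometric, p = 0.20.
P(Y ≤ 18) = 1 − (1−p)^18 = 1 − 0.0180144 = 0.9819856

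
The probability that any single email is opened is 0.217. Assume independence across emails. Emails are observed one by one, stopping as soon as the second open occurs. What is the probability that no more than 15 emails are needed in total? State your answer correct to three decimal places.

Finishing within 15 emails ⇔ at least 2 successes in the first 15. With X ~ Binomial(15, 0.217), P(Y ≤ 15) = 1 − P(X ≤ 1).
  k=0: C(15,0)·0.217^0·0.783^15 = 0.02549
  k=1: C(15,1)·0.217^1·0.783^14 = 0.10598
1 − 0.13147 = 0.86853

0.869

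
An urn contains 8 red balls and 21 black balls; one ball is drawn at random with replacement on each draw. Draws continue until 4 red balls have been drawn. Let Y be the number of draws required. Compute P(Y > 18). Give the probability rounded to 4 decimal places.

0.2253

Needing more than 18 draws ⇔ fewer than 4 successes in the first 18. With X ~ Binomial(18, 0.275862), P(Y > 18) = P(X ≤ 3).
  k=0: C(18,0)·0.275862^0·0.724138^18 = 0.002998
  k=1: C(18,1)·0.275862^1·0.724138^17 = 0.020555
  k=2: C(18,2)·0.275862^2·0.724138^16 = 0.066560
  k=3: C(18,3)·0.275862^3·0.724138^15 = 0.135234
P(X ≤ 3) = 0.225347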